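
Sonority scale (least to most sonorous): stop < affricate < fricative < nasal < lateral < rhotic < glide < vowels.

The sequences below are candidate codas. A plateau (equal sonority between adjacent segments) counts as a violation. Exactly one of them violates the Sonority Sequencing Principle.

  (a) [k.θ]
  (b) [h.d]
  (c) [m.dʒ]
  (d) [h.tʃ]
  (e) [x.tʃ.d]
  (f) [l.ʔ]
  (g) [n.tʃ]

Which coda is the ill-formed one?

a

(a) [k.θ]: profile 1-3 — violates.
(b) [h.d]: profile 3-1 — obeys.
(c) [m.dʒ]: profile 4-2 — obeys.
(d) [h.tʃ]: profile 3-2 — obeys.
(e) [x.tʃ.d]: profile 3-2-1 — obeys.
(f) [l.ʔ]: profile 5-1 — obeys.
(g) [n.tʃ]: profile 4-2 — obeys.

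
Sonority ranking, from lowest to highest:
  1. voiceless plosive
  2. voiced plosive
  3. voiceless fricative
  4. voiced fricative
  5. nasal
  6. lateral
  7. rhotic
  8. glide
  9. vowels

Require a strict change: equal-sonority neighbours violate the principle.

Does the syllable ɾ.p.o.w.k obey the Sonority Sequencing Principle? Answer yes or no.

Onset: /ɾ/ is a rhotic (sonority 7), /p/ is a voiceless plosive (sonority 1); then the nucleus /o/ (sonority 9).
Onset profile 7-1-9 — does not strictly rise throughout.
Coda: /w/ is a glide (sonority 8), /k/ is a voiceless plosive (sonority 1).
Coda profile 9-8-1 — falls from the nucleus.

no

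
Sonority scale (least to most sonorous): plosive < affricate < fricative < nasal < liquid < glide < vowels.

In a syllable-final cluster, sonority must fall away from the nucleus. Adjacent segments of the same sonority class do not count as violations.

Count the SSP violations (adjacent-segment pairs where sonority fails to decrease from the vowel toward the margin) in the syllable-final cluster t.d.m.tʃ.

/t/: plosive = 1.
/d/: plosive = 1.
/m/: nasal = 4.
/tʃ/: affricate = 2.
/t/→/d/: 1→1 (plateau, allowed) — ok.
/d/→/m/: 1→4 (does not fall) — violation.
/m/→/tʃ/: 4→2 (falls) — ok.

1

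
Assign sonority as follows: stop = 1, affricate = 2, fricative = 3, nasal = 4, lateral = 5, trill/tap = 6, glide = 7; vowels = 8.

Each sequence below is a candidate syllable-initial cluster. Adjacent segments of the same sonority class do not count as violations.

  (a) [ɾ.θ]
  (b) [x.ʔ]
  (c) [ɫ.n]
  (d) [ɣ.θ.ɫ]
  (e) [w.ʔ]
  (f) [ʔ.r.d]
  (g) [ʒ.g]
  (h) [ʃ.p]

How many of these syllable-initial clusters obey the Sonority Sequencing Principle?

1

(a) [ɾ.θ]: profile 6-3 — violates.
(b) [x.ʔ]: profile 3-1 — violates.
(c) [ɫ.n]: profile 5-4 — violates.
(d) [ɣ.θ.ɫ]: profile 3-3-5 — obeys.
(e) [w.ʔ]: profile 7-1 — violates.
(f) [ʔ.r.d]: profile 1-6-1 — violates.
(g) [ʒ.g]: profile 3-1 — violates.
(h) [ʃ.p]: profile 3-1 — violates.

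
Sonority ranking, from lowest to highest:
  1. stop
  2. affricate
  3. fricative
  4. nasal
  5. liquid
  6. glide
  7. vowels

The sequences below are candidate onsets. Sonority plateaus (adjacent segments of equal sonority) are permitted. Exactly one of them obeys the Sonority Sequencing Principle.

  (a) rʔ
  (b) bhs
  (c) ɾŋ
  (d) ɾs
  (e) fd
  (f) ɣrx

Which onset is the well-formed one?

b

(a) rʔ: profile 5-1 — violates.
(b) bhs: profile 1-3-3 — obeys.
(c) ɾŋ: profile 5-4 — violates.
(d) ɾs: profile 5-3 — violates.
(e) fd: profile 3-1 — violates.
(f) ɣrx: profile 3-5-3 — violates.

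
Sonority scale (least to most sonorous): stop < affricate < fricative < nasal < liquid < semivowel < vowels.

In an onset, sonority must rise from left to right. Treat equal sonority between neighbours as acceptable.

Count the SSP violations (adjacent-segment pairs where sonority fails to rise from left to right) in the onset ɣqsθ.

1

/ɣ/: fricative = 3.
/q/: stop = 1.
/s/: fricative = 3.
/θ/: fricative = 3.
/ɣ/→/q/: 3→1 (does not rise) — violation.
/q/→/s/: 1→3 (rises) — ok.
/s/→/θ/: 3→3 (plateau, allowed) — ok.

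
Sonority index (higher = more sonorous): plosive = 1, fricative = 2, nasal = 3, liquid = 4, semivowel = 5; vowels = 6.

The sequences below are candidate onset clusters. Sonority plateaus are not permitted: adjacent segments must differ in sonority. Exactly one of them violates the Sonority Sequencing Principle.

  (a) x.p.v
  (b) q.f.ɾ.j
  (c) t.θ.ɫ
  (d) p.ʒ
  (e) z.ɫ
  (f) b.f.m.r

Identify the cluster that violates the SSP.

(a) sonority 2-1-2: ill-formed.
(b) sonority 1-2-4-5: well-formed.
(c) sonority 1-2-4: well-formed.
(d) sonority 1-2: well-formed.
(e) sonority 2-4: well-formed.
(f) sonority 1-2-3-4: well-formed.

a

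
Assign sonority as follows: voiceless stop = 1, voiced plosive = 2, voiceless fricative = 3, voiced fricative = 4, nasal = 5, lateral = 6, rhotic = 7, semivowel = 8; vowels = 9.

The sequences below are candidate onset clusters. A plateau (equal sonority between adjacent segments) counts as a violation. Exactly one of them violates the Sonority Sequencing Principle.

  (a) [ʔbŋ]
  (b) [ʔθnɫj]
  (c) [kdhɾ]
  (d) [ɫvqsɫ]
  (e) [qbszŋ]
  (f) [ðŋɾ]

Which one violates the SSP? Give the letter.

(a) [ʔbŋ]: profile 1-2-5 — obeys.
(b) [ʔθnɫj]: profile 1-3-5-6-8 — obeys.
(c) [kdhɾ]: profile 1-2-3-7 — obeys.
(d) [ɫvqsɫ]: profile 6-4-1-3-6 — violates.
(e) [qbszŋ]: profile 1-2-3-4-5 — obeys.
(f) [ðŋɾ]: profile 4-5-7 — obeys.

d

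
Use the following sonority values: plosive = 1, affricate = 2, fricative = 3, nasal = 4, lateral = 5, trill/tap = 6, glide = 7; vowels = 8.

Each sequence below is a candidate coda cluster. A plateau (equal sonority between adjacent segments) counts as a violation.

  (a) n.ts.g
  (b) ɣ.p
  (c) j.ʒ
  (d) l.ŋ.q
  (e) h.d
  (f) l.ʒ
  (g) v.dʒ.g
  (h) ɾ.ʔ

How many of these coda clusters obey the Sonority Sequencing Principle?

8

(a) n.ts.g: profile 4-2-1 — obeys.
(b) ɣ.p: profile 3-1 — obeys.
(c) j.ʒ: profile 7-3 — obeys.
(d) l.ŋ.q: profile 5-4-1 — obeys.
(e) h.d: profile 3-1 — obeys.
(f) l.ʒ: profile 5-3 — obeys.
(g) v.dʒ.g: profile 3-2-1 — obeys.
(h) ɾ.ʔ: profile 6-1 — obeys.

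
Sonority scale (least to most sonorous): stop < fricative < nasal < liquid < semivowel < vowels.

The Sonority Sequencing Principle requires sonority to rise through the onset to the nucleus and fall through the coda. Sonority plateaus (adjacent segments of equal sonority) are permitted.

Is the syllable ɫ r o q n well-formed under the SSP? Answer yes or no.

Onset: /ɫ/ is a liquid (sonority 4), /r/ is a liquid (sonority 4); then the nucleus /o/ (sonority 6).
Onset profile 4-4-6 — rises to the nucleus.
Coda: /q/ is a stop (sonority 1), /n/ is a nasal (sonority 3).
Coda profile 6-1-3 — does not fall throughout.

no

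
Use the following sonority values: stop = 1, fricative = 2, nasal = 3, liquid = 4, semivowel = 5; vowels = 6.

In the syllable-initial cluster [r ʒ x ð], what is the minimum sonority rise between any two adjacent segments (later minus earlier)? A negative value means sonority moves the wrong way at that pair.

-2

/r/ — liquid, sonority 4.
/ʒ/ — fricative, sonority 2.
/x/ — fricative, sonority 2.
/ð/ — fricative, sonority 2.
/r/→/ʒ/: change -2.
/ʒ/→/x/: change +0.
/x/→/ð/: change +0.
Minimum = -2.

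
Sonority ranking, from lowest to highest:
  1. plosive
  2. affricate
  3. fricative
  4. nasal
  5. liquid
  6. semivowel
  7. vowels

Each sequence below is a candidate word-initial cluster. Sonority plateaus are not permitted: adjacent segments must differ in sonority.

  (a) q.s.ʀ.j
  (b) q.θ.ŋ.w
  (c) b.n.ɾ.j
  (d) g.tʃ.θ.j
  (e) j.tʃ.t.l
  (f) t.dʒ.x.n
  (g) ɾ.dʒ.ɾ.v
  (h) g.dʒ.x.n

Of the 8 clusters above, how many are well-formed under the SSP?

(a) 1-3-5-6 → obeys
(b) 1-3-4-6 → obeys
(c) 1-4-5-6 → obeys
(d) 1-2-3-6 → obeys
(e) 6-2-1-5 → violates
(f) 1-2-3-4 → obeys
(g) 5-2-5-3 → violates
(h) 1-2-3-4 → obeys

6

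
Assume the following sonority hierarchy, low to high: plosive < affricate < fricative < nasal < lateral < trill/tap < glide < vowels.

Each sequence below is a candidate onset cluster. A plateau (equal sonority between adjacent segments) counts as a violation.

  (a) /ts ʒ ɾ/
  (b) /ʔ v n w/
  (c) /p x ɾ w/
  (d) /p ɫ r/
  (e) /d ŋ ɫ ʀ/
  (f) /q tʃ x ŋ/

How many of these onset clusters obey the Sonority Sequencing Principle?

6

(a) 2-3-6 → obeys
(b) 1-3-4-7 → obeys
(c) 1-3-6-7 → obeys
(d) 1-5-6 → obeys
(e) 1-4-5-6 → obeys
(f) 1-2-3-4 → obeys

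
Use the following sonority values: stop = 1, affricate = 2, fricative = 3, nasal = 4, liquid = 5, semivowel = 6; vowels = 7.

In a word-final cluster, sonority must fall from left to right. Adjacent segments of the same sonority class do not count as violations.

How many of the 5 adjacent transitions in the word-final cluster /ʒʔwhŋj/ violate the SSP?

3

/ʒ/: fricative = 3.
/ʔ/: stop = 1.
/w/: semivowel = 6.
/h/: fricative = 3.
/ŋ/: nasal = 4.
/j/: semivowel = 6.
/ʒ/→/ʔ/: 3→1 (falls) — ok.
/ʔ/→/w/: 1→6 (does not fall) — violation.
/w/→/h/: 6→3 (falls) — ok.
/h/→/ŋ/: 3→4 (does not fall) — violation.
/ŋ/→/j/: 4→6 (does not fall) — violation.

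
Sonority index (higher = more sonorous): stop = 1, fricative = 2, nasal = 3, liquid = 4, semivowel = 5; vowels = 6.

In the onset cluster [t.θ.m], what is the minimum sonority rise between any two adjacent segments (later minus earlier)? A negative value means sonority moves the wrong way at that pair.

1

/t/ is a stop (sonority 1).
/θ/ is a fricative (sonority 2).
/m/ is a nasal (sonority 3).
/t/→/θ/: change +1.
/θ/→/m/: change +1.
Minimum = 1.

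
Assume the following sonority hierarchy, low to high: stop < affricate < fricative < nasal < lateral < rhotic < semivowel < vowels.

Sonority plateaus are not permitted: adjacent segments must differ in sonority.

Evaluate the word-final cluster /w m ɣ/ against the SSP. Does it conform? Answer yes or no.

/w/ — semivowel, sonority 7.
/m/ — nasal, sonority 4.
/ɣ/ — fricative, sonority 3.
The profile 7-4-3 strictly falls, so the word-final cluster satisfies the SSP.

yes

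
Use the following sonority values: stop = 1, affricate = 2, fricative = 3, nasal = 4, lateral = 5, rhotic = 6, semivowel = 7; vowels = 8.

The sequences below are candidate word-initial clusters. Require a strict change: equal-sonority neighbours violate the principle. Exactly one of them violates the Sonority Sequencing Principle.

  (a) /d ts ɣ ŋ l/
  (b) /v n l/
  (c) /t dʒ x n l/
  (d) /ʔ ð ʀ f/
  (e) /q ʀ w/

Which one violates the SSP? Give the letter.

d

(a) /d ts ɣ ŋ l/: profile 1-2-3-4-5 — obeys.
(b) /v n l/: profile 3-4-5 — obeys.
(c) /t dʒ x n l/: profile 1-2-3-4-5 — obeys.
(d) /ʔ ð ʀ f/: profile 1-3-6-3 — violates.
(e) /q ʀ w/: profile 1-6-7 — obeys.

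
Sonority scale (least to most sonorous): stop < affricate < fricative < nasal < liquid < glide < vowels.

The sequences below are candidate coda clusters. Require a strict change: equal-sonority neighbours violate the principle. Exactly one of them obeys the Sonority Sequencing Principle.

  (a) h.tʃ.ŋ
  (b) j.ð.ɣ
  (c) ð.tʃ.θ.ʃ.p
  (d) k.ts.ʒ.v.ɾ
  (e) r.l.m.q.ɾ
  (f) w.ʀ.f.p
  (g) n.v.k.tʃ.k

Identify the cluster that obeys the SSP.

f

(a) sonority 3-2-4: ill-formed.
(b) sonority 6-3-3: ill-formed.
(c) sonority 3-2-3-3-1: ill-formed.
(d) sonority 1-2-3-3-5: ill-formed.
(e) sonority 5-5-4-1-5: ill-formed.
(f) sonority 6-5-3-1: well-formed.
(g) sonority 4-3-1-2-1: ill-formed.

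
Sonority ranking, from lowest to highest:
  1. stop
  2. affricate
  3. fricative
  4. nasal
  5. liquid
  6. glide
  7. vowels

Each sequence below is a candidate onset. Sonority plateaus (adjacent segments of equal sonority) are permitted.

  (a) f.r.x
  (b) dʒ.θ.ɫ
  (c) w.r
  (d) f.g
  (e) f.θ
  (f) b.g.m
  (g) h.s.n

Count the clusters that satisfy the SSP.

(a) f.r.x: profile 3-5-3 — violates.
(b) dʒ.θ.ɫ: profile 2-3-5 — obeys.
(c) w.r: profile 6-5 — violates.
(d) f.g: profile 3-1 — violates.
(e) f.θ: profile 3-3 — obeys.
(f) b.g.m: profile 1-1-4 — obeys.
(g) h.s.n: profile 3-3-4 — obeys.

4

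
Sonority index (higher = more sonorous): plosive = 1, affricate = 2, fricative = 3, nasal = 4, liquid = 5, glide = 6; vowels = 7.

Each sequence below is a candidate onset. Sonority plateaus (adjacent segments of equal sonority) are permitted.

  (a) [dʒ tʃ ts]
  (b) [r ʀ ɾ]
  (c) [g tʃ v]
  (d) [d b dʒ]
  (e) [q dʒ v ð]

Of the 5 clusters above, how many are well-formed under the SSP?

(a) [dʒ tʃ ts]: profile 2-2-2 — obeys.
(b) [r ʀ ɾ]: profile 5-5-5 — obeys.
(c) [g tʃ v]: profile 1-2-3 — obeys.
(d) [d b dʒ]: profile 1-1-2 — obeys.
(e) [q dʒ v ð]: profile 1-2-3-3 — obeys.

5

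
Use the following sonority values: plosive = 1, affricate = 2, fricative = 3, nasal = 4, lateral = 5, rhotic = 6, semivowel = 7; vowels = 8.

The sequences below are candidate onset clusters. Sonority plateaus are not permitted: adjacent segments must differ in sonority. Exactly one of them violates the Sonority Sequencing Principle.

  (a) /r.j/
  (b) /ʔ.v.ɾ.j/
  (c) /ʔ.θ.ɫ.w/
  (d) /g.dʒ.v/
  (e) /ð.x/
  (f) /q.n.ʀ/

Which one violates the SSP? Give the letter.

e

(a) 6-7 → obeys
(b) 1-3-6-7 → obeys
(c) 1-3-5-7 → obeys
(d) 1-2-3 → obeys
(e) 3-3 → violates
(f) 1-4-6 → obeys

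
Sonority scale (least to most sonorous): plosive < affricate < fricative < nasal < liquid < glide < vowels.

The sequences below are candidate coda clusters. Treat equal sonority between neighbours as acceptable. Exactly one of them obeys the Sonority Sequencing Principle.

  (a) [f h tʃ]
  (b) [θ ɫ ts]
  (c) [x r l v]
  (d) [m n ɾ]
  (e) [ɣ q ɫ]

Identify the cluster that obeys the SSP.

a

(a) 3-3-2 → obeys
(b) 3-5-2 → violates
(c) 3-5-5-3 → violates
(d) 4-4-5 → violates
(e) 3-1-5 → violates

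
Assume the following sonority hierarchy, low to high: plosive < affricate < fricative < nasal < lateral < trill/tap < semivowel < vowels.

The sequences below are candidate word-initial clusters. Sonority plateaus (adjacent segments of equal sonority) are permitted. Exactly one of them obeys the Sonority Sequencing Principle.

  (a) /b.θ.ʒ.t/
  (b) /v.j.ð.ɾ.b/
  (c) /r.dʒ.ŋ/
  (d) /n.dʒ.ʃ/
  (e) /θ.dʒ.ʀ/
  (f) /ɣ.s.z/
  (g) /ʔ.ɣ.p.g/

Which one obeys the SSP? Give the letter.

f

(a) /b.θ.ʒ.t/: profile 1-3-3-1 — violates.
(b) /v.j.ð.ɾ.b/: profile 3-7-3-6-1 — violates.
(c) /r.dʒ.ŋ/: profile 6-2-4 — violates.
(d) /n.dʒ.ʃ/: profile 4-2-3 — violates.
(e) /θ.dʒ.ʀ/: profile 3-2-6 — violates.
(f) /ɣ.s.z/: profile 3-3-3 — obeys.
(g) /ʔ.ɣ.p.g/: profile 1-3-1-1 — violates.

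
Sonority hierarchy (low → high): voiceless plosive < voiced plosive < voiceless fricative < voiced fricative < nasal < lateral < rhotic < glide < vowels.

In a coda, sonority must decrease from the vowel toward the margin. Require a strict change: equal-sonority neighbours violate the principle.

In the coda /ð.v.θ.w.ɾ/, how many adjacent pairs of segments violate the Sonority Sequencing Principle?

2

/ð/ is a voiced fricative (sonority 4).
/v/ is a voiced fricative (sonority 4).
/θ/ is a voiceless fricative (sonority 3).
/w/ is a glide (sonority 8).
/ɾ/ is a rhotic (sonority 7).
/ð/→/v/: 4→4 (plateau) — violation.
/v/→/θ/: 4→3 (falls) — ok.
/θ/→/w/: 3→8 (does not fall) — violation.
/w/→/ɾ/: 8→7 (falls) — ok.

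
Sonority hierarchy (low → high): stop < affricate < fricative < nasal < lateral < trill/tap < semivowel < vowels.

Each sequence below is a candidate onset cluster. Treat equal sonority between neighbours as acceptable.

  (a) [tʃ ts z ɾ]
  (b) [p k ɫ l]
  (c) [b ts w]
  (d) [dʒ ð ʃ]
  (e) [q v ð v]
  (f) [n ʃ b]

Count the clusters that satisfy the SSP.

5

(a) 2-2-3-6 → obeys
(b) 1-1-5-5 → obeys
(c) 1-2-7 → obeys
(d) 2-3-3 → obeys
(e) 1-3-3-3 → obeys
(f) 4-3-1 → violates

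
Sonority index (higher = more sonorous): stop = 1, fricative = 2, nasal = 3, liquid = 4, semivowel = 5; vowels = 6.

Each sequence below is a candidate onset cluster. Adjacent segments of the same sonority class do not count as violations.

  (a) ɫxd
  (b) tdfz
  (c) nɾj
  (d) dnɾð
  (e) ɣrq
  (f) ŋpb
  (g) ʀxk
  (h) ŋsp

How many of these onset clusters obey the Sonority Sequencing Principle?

2

(a) ɫxd: profile 4-2-1 — violates.
(b) tdfz: profile 1-1-2-2 — obeys.
(c) nɾj: profile 3-4-5 — obeys.
(d) dnɾð: profile 1-3-4-2 — violates.
(e) ɣrq: profile 2-4-1 — violates.
(f) ŋpb: profile 3-1-1 — violates.
(g) ʀxk: profile 4-2-1 — violates.
(h) ŋsp: profile 3-2-1 — violates.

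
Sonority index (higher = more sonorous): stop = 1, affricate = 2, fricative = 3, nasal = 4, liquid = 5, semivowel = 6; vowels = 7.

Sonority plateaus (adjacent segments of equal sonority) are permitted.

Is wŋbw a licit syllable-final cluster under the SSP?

/w/ — semivowel, sonority 6.
/ŋ/ — nasal, sonority 4.
/b/ — stop, sonority 1.
/w/ — semivowel, sonority 6.
The profile is 6-4-1-6. Between /b/ (1) and /w/ (6) sonority does not fall, so the cluster violates the SSP.

no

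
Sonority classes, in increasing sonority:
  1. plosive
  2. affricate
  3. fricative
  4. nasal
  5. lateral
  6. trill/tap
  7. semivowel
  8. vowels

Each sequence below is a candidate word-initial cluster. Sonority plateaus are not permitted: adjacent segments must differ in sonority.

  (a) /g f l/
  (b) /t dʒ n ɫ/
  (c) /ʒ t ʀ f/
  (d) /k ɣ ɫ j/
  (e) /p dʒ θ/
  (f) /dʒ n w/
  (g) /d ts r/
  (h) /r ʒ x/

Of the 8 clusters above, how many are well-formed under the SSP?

(a) sonority 1-3-5: well-formed.
(b) sonority 1-2-4-5: well-formed.
(c) sonority 3-1-6-3: ill-formed.
(d) sonority 1-3-5-7: well-formed.
(e) sonority 1-2-3: well-formed.
(f) sonority 2-4-7: well-formed.
(g) sonority 1-2-6: well-formed.
(h) sonority 6-3-3: ill-formed.

6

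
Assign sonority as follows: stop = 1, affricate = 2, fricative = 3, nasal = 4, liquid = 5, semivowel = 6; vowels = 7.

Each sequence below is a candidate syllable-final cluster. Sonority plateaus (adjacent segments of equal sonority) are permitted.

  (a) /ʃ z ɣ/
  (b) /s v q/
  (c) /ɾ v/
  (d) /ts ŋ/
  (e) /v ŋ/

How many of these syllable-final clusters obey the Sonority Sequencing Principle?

(a) sonority 3-3-3: well-formed.
(b) sonority 3-3-1: well-formed.
(c) sonority 5-3: well-formed.
(d) sonority 2-4: ill-formed.
(e) sonority 3-4: ill-formed.

3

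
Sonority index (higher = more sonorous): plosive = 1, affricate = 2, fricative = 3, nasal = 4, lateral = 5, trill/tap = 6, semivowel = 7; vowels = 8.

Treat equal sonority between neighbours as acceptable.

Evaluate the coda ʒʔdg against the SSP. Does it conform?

yes

/ʒ/: fricative = 3.
/ʔ/: plosive = 1.
/d/: plosive = 1.
/g/: plosive = 1.
The profile 3-1-1-1 is non-increasing (plateaus allowed), so the coda satisfies the SSP.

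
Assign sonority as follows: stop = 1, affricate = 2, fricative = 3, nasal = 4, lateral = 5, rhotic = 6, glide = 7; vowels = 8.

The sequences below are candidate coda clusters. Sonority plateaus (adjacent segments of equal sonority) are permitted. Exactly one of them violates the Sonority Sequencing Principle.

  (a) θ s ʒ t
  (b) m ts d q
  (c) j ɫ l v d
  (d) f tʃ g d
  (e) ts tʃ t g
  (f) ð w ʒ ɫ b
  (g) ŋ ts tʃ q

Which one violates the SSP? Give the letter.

(a) sonority 3-3-3-1: well-formed.
(b) sonority 4-2-1-1: well-formed.
(c) sonority 7-5-5-3-1: well-formed.
(d) sonority 3-2-1-1: well-formed.
(e) sonority 2-2-1-1: well-formed.
(f) sonority 3-7-3-5-1: ill-formed.
(g) sonority 4-2-2-1: well-formed.

f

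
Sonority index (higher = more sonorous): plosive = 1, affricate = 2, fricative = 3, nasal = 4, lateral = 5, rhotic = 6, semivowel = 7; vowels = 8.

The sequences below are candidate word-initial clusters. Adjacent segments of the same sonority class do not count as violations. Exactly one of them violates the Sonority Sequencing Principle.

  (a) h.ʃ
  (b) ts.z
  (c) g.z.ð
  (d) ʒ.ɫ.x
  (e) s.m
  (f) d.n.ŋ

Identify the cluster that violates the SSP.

d

(a) sonority 3-3: well-formed.
(b) sonority 2-3: well-formed.
(c) sonority 1-3-3: well-formed.
(d) sonority 3-5-3: ill-formed.
(e) sonority 3-4: well-formed.
(f) sonority 1-4-4: well-formed.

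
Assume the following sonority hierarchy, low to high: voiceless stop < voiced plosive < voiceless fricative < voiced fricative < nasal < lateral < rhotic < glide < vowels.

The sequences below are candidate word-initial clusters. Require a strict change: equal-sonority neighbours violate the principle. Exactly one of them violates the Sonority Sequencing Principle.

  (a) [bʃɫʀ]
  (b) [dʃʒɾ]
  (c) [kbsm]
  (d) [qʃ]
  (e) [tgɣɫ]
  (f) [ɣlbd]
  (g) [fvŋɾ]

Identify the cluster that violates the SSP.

f

(a) [bʃɫʀ]: profile 2-3-6-7 — obeys.
(b) [dʃʒɾ]: profile 2-3-4-7 — obeys.
(c) [kbsm]: profile 1-2-3-5 — obeys.
(d) [qʃ]: profile 1-3 — obeys.
(e) [tgɣɫ]: profile 1-2-4-6 — obeys.
(f) [ɣlbd]: profile 4-6-2-2 — violates.
(g) [fvŋɾ]: profile 3-4-5-7 — obeys.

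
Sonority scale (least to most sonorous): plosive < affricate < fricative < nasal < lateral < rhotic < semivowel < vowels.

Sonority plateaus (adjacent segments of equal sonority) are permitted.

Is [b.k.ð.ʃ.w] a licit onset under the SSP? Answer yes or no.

yes

/b/ — plosive, sonority 1.
/k/ — plosive, sonority 1.
/ð/ — fricative, sonority 3.
/ʃ/ — fricative, sonority 3.
/w/ — semivowel, sonority 7.
The profile 1-1-3-3-7 is non-decreasing (plateaus allowed), so the onset satisfies the SSP.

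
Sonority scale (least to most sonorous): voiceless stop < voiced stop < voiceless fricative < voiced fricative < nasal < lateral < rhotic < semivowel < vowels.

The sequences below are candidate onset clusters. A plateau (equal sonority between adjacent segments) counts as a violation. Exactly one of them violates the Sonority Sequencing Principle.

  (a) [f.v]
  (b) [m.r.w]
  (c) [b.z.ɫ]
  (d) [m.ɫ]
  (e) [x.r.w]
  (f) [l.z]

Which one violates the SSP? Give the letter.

f

(a) sonority 3-4: well-formed.
(b) sonority 5-7-8: well-formed.
(c) sonority 2-4-6: well-formed.
(d) sonority 5-6: well-formed.
(e) sonority 3-7-8: well-formed.
(f) sonority 6-4: ill-formed.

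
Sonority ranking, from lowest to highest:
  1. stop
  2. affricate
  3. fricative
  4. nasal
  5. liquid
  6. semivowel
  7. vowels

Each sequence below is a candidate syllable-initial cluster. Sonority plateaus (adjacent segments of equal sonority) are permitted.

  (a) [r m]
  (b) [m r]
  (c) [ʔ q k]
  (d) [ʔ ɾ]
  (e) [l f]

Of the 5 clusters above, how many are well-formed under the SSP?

3

(a) [r m]: profile 5-4 — violates.
(b) [m r]: profile 4-5 — obeys.
(c) [ʔ q k]: profile 1-1-1 — obeys.
(d) [ʔ ɾ]: profile 1-5 — obeys.
(e) [l f]: profile 5-3 — violates.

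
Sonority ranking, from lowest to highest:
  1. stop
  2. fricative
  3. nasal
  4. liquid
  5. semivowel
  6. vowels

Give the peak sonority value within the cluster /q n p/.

/q/ — stop, sonority 1.
/n/ — nasal, sonority 3.
/p/ — stop, sonority 1.
The maximum is 3.

3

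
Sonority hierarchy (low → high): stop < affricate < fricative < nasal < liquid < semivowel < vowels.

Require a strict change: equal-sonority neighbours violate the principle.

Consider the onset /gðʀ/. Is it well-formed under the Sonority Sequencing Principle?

/g/ is a stop (sonority 1).
/ð/ is a fricative (sonority 3).
/ʀ/ is a liquid (sonority 5).
The profile 1-3-5 strictly rises, so the onset satisfies the SSP.

yes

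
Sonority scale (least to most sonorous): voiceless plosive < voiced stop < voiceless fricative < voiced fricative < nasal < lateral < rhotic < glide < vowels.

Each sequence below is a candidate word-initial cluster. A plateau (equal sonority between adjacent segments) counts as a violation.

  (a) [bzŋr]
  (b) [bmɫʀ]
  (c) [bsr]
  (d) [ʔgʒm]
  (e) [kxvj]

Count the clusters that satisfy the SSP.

5

(a) sonority 2-4-5-7: well-formed.
(b) sonority 2-5-6-7: well-formed.
(c) sonority 2-3-7: well-formed.
(d) sonority 1-2-4-5: well-formed.
(e) sonority 1-3-4-8: well-formed.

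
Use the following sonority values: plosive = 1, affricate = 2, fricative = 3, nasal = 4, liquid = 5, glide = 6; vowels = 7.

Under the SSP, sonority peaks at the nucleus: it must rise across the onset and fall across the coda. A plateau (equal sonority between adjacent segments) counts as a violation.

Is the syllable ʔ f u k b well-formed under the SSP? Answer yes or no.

Onset: /ʔ/ is a plosive (sonority 1), /f/ is a fricative (sonority 3); then the nucleus /u/ (sonority 7).
Onset profile 1-3-7 — rises to the nucleus.
Coda: /k/ is a plosive (sonority 1), /b/ is a plosive (sonority 1).
Coda profile 7-1-1 — does not strictly fall throughout.

no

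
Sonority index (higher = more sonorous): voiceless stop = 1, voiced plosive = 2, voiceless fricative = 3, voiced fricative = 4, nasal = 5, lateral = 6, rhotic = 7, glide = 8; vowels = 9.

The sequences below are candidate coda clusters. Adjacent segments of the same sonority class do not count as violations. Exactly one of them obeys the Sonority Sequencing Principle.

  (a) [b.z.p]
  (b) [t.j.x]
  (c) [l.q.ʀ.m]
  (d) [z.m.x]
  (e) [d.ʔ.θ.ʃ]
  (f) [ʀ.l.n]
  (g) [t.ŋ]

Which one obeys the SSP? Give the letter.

f

(a) 2-4-1 → violates
(b) 1-8-3 → violates
(c) 6-1-7-5 → violates
(d) 4-5-3 → violates
(e) 2-1-3-3 → violates
(f) 7-6-5 → obeys
(g) 1-5 → violates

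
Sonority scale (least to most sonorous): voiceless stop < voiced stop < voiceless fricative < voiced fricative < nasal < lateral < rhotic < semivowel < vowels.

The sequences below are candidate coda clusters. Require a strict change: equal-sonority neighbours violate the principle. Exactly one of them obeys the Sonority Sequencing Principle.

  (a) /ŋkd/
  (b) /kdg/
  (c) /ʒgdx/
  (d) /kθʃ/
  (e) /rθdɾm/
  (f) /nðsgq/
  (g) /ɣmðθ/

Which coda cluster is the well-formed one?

(a) sonority 5-1-2: ill-formed.
(b) sonority 1-2-2: ill-formed.
(c) sonority 4-2-2-3: ill-formed.
(d) sonority 1-3-3: ill-formed.
(e) sonority 7-3-2-7-5: ill-formed.
(f) sonority 5-4-3-2-1: well-formed.
(g) sonority 4-5-4-3: ill-formed.

f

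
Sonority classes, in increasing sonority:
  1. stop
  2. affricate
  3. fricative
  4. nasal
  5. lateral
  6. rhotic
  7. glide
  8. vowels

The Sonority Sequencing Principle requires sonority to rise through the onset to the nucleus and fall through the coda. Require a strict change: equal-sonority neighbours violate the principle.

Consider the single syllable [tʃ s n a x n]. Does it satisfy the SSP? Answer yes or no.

no

Onset: /tʃ/ is an affricate (sonority 2), /s/ is a fricative (sonority 3), /n/ is a nasal (sonority 4); then the nucleus /a/ (sonority 8).
Onset profile 2-3-4-8 — rises to the nucleus.
Coda: /x/ is a fricative (sonority 3), /n/ is a nasal (sonority 4).
Coda profile 8-3-4 — does not strictly fall throughout.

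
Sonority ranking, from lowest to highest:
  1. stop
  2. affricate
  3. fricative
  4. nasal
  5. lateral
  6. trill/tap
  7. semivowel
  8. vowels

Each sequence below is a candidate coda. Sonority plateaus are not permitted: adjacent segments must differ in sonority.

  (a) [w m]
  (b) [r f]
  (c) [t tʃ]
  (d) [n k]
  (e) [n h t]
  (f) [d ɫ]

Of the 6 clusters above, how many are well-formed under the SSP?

4

(a) sonority 7-4: well-formed.
(b) sonority 6-3: well-formed.
(c) sonority 1-2: ill-formed.
(d) sonority 4-1: well-formed.
(e) sonority 4-3-1: well-formed.
(f) sonority 1-5: ill-formed.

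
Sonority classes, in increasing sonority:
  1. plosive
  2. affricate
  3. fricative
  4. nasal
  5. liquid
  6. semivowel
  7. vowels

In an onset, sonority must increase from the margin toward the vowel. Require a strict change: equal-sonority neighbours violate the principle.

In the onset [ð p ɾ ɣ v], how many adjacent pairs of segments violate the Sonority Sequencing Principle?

/ð/: fricative = 3.
/p/: plosive = 1.
/ɾ/: liquid = 5.
/ɣ/: fricative = 3.
/v/: fricative = 3.
/ð/→/p/: 3→1 (does not rise) — violation.
/p/→/ɾ/: 1→5 (rises) — ok.
/ɾ/→/ɣ/: 5→3 (does not rise) — violation.
/ɣ/→/v/: 3→3 (plateau) — violation.

3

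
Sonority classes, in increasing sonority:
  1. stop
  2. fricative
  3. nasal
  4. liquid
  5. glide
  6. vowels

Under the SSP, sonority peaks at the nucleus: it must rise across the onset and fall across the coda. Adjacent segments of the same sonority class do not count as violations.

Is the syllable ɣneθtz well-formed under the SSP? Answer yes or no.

Onset: /ɣ/ is a fricative (sonority 2), /n/ is a nasal (sonority 3); then the nucleus /e/ (sonority 6).
Onset profile 2-3-6 — rises to the nucleus.
Coda: /θ/ is a fricative (sonority 2), /t/ is a stop (sonority 1), /z/ is a fricative (sonority 2).
Coda profile 6-2-1-2 — does not fall throughout.

no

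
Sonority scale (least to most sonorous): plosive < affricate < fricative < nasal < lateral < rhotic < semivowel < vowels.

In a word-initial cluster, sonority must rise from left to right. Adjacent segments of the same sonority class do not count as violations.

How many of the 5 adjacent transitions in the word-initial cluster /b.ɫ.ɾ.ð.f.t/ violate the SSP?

/b/: plosive = 1.
/ɫ/: lateral = 5.
/ɾ/: rhotic = 6.
/ð/: fricative = 3.
/f/: fricative = 3.
/t/: plosive = 1.
/b/→/ɫ/: 1→5 (rises) — ok.
/ɫ/→/ɾ/: 5→6 (rises) — ok.
/ɾ/→/ð/: 6→3 (does not rise) — violation.
/ð/→/f/: 3→3 (plateau, allowed) — ok.
/f/→/t/: 3→1 (does not rise) — violation.

2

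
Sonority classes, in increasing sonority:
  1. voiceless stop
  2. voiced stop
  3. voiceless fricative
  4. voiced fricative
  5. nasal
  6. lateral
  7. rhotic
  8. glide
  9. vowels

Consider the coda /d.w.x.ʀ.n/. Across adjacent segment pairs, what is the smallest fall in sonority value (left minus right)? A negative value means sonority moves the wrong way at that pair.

/d/: voiced stop = 2.
/w/: glide = 8.
/x/: voiceless fricative = 3.
/ʀ/: rhotic = 7.
/n/: nasal = 5.
/d/→/w/: change -6.
/w/→/x/: change +5.
/x/→/ʀ/: change -4.
/ʀ/→/n/: change +2.
Minimum = -6.

-6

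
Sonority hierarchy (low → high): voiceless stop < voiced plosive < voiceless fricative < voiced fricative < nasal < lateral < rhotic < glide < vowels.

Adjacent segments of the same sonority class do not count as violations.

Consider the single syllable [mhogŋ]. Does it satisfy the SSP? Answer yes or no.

Onset: /m/ is a nasal (sonority 5), /h/ is a voiceless fricative (sonority 3); then the nucleus /o/ (sonority 9).
Onset profile 5-3-9 — does not rise throughout.
Coda: /g/ is a voiced plosive (sonority 2), /ŋ/ is a nasal (sonority 5).
Coda profile 9-2-5 — does not fall throughout.

no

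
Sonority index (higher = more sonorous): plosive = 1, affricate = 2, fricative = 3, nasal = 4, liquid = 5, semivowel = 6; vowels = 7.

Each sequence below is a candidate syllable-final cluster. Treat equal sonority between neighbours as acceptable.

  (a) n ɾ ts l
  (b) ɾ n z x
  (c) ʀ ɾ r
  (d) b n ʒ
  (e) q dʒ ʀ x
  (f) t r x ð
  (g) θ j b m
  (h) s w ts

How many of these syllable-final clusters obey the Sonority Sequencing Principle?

2

(a) 4-5-2-5 → violates
(b) 5-4-3-3 → obeys
(c) 5-5-5 → obeys
(d) 1-4-3 → violates
(e) 1-2-5-3 → violates
(f) 1-5-3-3 → violates
(g) 3-6-1-4 → violates
(h) 3-6-2 → violates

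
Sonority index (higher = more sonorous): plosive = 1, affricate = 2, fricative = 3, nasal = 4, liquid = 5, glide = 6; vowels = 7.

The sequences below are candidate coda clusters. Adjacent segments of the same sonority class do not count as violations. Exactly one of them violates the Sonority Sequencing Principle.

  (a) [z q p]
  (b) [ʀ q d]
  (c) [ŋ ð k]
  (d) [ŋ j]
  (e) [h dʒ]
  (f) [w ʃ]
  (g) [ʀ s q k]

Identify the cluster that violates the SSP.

(a) [z q p]: profile 3-1-1 — obeys.
(b) [ʀ q d]: profile 5-1-1 — obeys.
(c) [ŋ ð k]: profile 4-3-1 — obeys.
(d) [ŋ j]: profile 4-6 — violates.
(e) [h dʒ]: profile 3-2 — obeys.
(f) [w ʃ]: profile 6-3 — obeys.
(g) [ʀ s q k]: profile 5-3-1-1 — obeys.

d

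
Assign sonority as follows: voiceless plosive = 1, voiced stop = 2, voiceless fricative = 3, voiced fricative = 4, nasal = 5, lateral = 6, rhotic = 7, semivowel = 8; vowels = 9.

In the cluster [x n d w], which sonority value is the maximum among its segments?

/x/ is a voiceless fricative (sonority 3).
/n/ is a nasal (sonority 5).
/d/ is a voiced stop (sonority 2).
/w/ is a semivowel (sonority 8).
The maximum is 8.

8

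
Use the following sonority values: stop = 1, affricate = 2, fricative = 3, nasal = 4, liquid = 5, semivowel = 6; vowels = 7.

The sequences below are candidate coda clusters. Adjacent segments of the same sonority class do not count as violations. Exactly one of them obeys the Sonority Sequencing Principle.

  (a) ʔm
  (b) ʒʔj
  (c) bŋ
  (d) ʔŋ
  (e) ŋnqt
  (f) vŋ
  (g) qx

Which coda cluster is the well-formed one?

(a) 1-4 → violates
(b) 3-1-6 → violates
(c) 1-4 → violates
(d) 1-4 → violates
(e) 4-4-1-1 → obeys
(f) 3-4 → violates
(g) 1-3 → violates

e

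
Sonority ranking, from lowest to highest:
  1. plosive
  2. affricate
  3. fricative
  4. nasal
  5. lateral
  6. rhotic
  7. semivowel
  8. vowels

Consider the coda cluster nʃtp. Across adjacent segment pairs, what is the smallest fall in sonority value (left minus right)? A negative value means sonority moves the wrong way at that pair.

0

/n/: nasal = 4.
/ʃ/: fricative = 3.
/t/: plosive = 1.
/p/: plosive = 1.
/n/→/ʃ/: change +1.
/ʃ/→/t/: change +2.
/t/→/p/: change +0.
Minimum = 0.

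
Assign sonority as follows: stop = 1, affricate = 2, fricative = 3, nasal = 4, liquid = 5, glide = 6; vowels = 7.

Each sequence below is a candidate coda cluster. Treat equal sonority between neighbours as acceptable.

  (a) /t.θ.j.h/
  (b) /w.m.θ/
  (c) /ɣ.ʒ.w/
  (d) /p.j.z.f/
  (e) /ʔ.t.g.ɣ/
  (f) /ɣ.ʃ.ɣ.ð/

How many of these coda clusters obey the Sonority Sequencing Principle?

(a) 1-3-6-3 → violates
(b) 6-4-3 → obeys
(c) 3-3-6 → violates
(d) 1-6-3-3 → violates
(e) 1-1-1-3 → violates
(f) 3-3-3-3 → obeys

2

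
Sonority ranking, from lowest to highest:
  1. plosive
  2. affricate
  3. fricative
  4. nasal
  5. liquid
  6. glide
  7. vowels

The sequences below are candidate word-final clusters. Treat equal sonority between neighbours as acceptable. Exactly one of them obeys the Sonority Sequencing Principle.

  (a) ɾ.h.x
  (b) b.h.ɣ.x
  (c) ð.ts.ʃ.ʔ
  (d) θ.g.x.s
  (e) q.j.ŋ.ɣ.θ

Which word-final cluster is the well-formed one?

a

(a) ɾ.h.x: profile 5-3-3 — obeys.
(b) b.h.ɣ.x: profile 1-3-3-3 — violates.
(c) ð.ts.ʃ.ʔ: profile 3-2-3-1 — violates.
(d) θ.g.x.s: profile 3-1-3-3 — violates.
(e) q.j.ŋ.ɣ.θ: profile 1-6-4-3-3 — violates.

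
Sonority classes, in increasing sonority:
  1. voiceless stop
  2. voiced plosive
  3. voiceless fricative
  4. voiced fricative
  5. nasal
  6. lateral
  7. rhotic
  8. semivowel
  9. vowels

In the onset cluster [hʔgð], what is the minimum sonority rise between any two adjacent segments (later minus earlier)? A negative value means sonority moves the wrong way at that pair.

/h/: voiceless fricative = 3.
/ʔ/: voiceless stop = 1.
/g/: voiced plosive = 2.
/ð/: voiced fricative = 4.
/h/→/ʔ/: change -2.
/ʔ/→/g/: change +1.
/g/→/ð/: change +2.
Minimum = -2.

-2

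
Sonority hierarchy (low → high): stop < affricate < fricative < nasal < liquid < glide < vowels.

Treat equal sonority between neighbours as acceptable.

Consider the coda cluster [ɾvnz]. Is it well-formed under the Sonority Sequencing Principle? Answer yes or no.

/ɾ/ is a liquid (sonority 5).
/v/ is a fricative (sonority 3).
/n/ is a nasal (sonority 4).
/z/ is a fricative (sonority 3).
The profile is 5-3-4-3. Between /v/ (3) and /n/ (4) sonority does not fall, so the cluster violates the SSP.

no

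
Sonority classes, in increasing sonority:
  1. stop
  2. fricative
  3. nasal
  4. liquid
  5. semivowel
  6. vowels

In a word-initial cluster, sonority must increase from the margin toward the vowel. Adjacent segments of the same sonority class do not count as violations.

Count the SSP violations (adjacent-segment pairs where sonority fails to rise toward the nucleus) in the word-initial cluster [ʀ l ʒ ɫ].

/ʀ/: liquid = 4.
/l/: liquid = 4.
/ʒ/: fricative = 2.
/ɫ/: liquid = 4.
/ʀ/→/l/: 4→4 (plateau, allowed) — ok.
/l/→/ʒ/: 4→2 (does not rise) — violation.
/ʒ/→/ɫ/: 2→4 (rises) — ok.

1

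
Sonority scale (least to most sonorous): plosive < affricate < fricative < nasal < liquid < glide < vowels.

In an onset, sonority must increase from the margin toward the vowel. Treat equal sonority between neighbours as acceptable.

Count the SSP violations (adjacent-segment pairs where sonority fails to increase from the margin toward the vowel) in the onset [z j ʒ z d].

/z/ is a fricative (sonority 3).
/j/ is a glide (sonority 6).
/ʒ/ is a fricative (sonority 3).
/z/ is a fricative (sonority 3).
/d/ is a plosive (sonority 1).
/z/→/j/: 3→6 (rises) — ok.
/j/→/ʒ/: 6→3 (does not rise) — violation.
/ʒ/→/z/: 3→3 (plateau, allowed) — ok.
/z/→/d/: 3→1 (does not rise) — violation.

2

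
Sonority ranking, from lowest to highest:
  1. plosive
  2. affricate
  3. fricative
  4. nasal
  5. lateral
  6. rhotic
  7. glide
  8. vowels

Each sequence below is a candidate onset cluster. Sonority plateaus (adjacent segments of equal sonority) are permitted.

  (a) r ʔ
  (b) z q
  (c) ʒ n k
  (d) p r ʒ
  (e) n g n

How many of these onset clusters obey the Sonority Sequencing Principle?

0

(a) sonority 6-1: ill-formed.
(b) sonority 3-1: ill-formed.
(c) sonority 3-4-1: ill-formed.
(d) sonority 1-6-3: ill-formed.
(e) sonority 4-1-4: ill-formed.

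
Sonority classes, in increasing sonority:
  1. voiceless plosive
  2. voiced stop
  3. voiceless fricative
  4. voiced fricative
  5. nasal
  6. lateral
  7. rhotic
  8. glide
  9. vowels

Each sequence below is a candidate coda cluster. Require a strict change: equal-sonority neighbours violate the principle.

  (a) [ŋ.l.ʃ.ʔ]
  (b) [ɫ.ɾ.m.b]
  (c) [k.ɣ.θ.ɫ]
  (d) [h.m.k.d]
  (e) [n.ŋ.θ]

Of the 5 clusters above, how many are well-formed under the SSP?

(a) sonority 5-6-3-1: ill-formed.
(b) sonority 6-7-5-2: ill-formed.
(c) sonority 1-4-3-6: ill-formed.
(d) sonority 3-5-1-2: ill-formed.
(e) sonority 5-5-3: ill-formed.

0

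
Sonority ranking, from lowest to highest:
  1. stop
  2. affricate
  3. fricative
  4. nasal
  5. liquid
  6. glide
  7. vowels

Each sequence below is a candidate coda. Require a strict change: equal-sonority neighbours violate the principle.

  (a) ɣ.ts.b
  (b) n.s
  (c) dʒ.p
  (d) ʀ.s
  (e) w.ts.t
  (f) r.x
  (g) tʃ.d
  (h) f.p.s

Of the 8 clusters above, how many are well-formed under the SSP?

7

(a) sonority 3-2-1: well-formed.
(b) sonority 4-3: well-formed.
(c) sonority 2-1: well-formed.
(d) sonority 5-3: well-formed.
(e) sonority 6-2-1: well-formed.
(f) sonority 5-3: well-formed.
(g) sonority 2-1: well-formed.
(h) sonority 3-1-3: ill-formed.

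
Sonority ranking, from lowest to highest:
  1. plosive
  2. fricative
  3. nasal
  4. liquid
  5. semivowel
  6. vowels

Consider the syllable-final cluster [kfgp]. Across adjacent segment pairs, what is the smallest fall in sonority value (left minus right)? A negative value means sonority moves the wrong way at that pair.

-1

/k/ — plosive, sonority 1.
/f/ — fricative, sonority 2.
/g/ — plosive, sonority 1.
/p/ — plosive, sonority 1.
/k/→/f/: change -1.
/f/→/g/: change +1.
/g/→/p/: change +0.
Minimum = -1.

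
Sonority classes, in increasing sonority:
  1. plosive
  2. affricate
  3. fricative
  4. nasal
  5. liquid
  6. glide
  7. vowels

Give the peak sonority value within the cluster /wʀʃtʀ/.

6

/w/: glide = 6.
/ʀ/: liquid = 5.
/ʃ/: fricative = 3.
/t/: plosive = 1.
/ʀ/: liquid = 5.
The maximum is 6.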